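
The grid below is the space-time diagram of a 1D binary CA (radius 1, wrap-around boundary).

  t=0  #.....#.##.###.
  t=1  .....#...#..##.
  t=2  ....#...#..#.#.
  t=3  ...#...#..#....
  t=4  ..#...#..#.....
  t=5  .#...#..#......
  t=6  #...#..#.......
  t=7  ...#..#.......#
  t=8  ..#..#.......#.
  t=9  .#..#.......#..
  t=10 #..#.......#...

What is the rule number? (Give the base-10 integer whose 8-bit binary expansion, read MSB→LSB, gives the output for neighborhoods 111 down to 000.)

194

  ###|#  b7=1 t=0,i=12
  ##.|#  b6=1 t=0,i=9
  #.#|.  b5=0 t=0,i=7
  #..|.  b4=0 t=0,i=1
  .##|.  b3=0 t=0,i=8
  .#.|.  b2=0 t=0,i=0
  ..#|#  b1=1 t=0,i=5
  ...|.  b0=0 t=0,i=2
  bits 11000010 = 194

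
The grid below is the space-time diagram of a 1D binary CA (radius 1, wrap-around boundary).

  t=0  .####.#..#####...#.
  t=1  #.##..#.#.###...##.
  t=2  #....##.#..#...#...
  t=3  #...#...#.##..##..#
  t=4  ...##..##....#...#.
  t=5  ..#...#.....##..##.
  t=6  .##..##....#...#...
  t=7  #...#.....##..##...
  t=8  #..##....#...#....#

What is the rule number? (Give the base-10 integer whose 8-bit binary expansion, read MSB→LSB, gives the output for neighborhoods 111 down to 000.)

  nb ###: next=#  (t=0,i=2, bit7=1)
  nb ##.: next=.  (t=0,i=4, bit6=0)
  nb #.#: next=.  (t=0,i=5, bit5=0)
  nb #..: next=.  (t=0,i=7, bit4=0)
  nb .##: next=.  (t=0,i=1, bit3=0)
  nb .#.: next=#  (t=0,i=6, bit2=1)
  nb ..#: next=#  (t=0,i=0, bit1=1)
  nb ...: next=.  (t=0,i=15, bit0=0)
  bits 10000110 = 134

134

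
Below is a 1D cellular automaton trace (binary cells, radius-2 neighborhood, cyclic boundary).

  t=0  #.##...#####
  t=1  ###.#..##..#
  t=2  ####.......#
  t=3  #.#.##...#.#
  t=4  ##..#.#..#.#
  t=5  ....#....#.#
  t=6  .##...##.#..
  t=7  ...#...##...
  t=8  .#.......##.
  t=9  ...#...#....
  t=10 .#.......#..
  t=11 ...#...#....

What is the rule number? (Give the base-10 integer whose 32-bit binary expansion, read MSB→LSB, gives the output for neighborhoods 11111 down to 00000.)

1841406114

  nb #####: next=.  (t=0,i=9, bit31=0)
  nb ####.: next=#  (t=0,i=11, bit30=1)
  nb ###.#: next=#  (t=0,i=0, bit29=1)
  nb ###..: next=.  (t=2,i=3, bit28=0)
  nb ##.##: next=#  (t=0,i=1, bit27=1)
  nb ##.#.: next=#  (t=1,i=3, bit26=1)
  nb ##..#: next=.  (t=1,i=9, bit25=0)
  nb ##...: next=#  (t=0,i=4, bit24=1)
  nb #.###: next=#  (t=4,i=11, bit23=1)
  nb #.##.: next=#  (t=0,i=2, bit22=1)
  nb #.#.#: next=.  (t=3,i=2, bit21=0)
  nb #.#..: next=.  (t=1,i=4, bit20=0)
  nb #..##: next=.  (t=1,i=6, bit19=0)
  nb #..#.: next=.  (t=4,i=3, bit18=0)
  nb #...#: next=.  (t=0,i=5, bit17=0)
  nb #....: next=#  (t=2,i=5, bit16=1)
  nb .####: next=#  (t=0,i=8, bit15=1)
  nb .###.: next=.  (t=4,i=0, bit14=0)
  nb .##.#: next=#  (t=3,i=0, bit13=1)
  nb .##..: next=.  (t=0,i=3, bit12=0)
  nb .#.##: next=.  (t=3,i=3, bit11=0)
  nb .#.#.: next=.  (t=4,i=5, bit10=0)
  nb .#..#: next=.  (t=1,i=5, bit9=0)
  nb .#...: next=.  (t=5,i=0, bit8=0)
  nb ..###: next=#  (t=0,i=7, bit7=1)
  nb ..##.: next=.  (t=1,i=7, bit6=0)
  nb ..#.#: next=#  (t=3,i=9, bit5=1)
  nb ..#..: next=.  (t=5,i=4, bit4=0)
  nb ...##: next=.  (t=0,i=6, bit3=0)
  nb ...#.: next=.  (t=3,i=8, bit2=0)
  nb ....#: next=#  (t=2,i=9, bit1=1)
  nb .....: next=.  (t=2,i=6, bit0=0)
  bits 01101101110000011010000010100010 = 1841406114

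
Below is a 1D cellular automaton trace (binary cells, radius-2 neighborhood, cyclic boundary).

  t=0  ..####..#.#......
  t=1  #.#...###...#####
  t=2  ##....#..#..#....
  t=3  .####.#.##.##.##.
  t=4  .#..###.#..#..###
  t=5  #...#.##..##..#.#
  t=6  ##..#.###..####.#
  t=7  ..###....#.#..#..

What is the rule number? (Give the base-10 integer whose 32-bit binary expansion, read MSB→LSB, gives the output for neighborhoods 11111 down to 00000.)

660934835

  nb #####: next=.  (t=1,i=14, bit31=0)
  nb ####.: next=.  (t=0,i=4, bit30=0)
  nb ###.#: next=#  (t=1,i=0, bit29=1)
  nb ###..: next=.  (t=0,i=5, bit28=0)
  nb ##.##: next=.  (t=3,i=10, bit27=0)
  nb ##.#.: next=#  (t=1,i=1, bit26=1)
  nb ##..#: next=#  (t=0,i=6, bit25=1)
  nb ##...: next=#  (t=1,i=9, bit24=1)
  nb #.###: next=.  (t=6,i=6, bit23=0)
  nb #.##.: next=#  (t=3,i=8, bit22=1)
  nb #.#.#: next=#  (t=3,i=6, bit21=1)
  nb #.#..: next=.  (t=0,i=10, bit20=0)
  nb #..##: next=.  (t=3,i=0, bit19=0)
  nb #..#.: next=#  (t=0,i=7, bit18=1)
  nb #...#: next=.  (t=1,i=4, bit17=0)
  nb #....: next=#  (t=0,i=12, bit16=1)
  nb .####: next=.  (t=0,i=3, bit15=0)
  nb .###.: next=.  (t=1,i=7, bit14=0)
  nb .##.#: next=.  (t=3,i=9, bit13=0)
  nb .##..: next=#  (t=2,i=1, bit12=1)
  nb .#.##: next=.  (t=3,i=7, bit11=0)
  nb .#.#.: next=.  (t=0,i=9, bit10=0)
  nb .#..#: next=.  (t=2,i=7, bit9=0)
  nb .#...: next=.  (t=0,i=11, bit8=0)
  nb ..###: next=#  (t=0,i=2, bit7=1)
  nb ..##.: next=.  (t=2,i=0, bit6=0)
  nb ..#.#: next=#  (t=0,i=8, bit5=1)
  nb ..#..: next=#  (t=2,i=6, bit4=1)
  nb ...##: next=.  (t=0,i=1, bit3=0)
  nb ...#.: next=.  (t=2,i=5, bit2=0)
  nb ....#: next=#  (t=0,i=0, bit1=1)
  nb .....: next=#  (t=0,i=13, bit0=1)
  bits 00100111011001010001000010110011 = 660934835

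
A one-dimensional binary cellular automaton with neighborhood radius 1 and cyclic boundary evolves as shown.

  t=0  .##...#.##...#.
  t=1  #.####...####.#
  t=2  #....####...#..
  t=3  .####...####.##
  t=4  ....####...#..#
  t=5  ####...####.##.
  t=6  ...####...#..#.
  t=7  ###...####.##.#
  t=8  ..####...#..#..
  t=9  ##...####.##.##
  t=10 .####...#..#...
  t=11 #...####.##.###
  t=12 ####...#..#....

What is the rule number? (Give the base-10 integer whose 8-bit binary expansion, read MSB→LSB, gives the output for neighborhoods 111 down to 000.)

  ###|.  b7=0 t=1,i=3
  ##.|#  b6=1 t=0,i=2
  #.#|.  b5=0 t=0,i=7
  #..|#  b4=1 t=0,i=3
  .##|.  b3=0 t=0,i=1
  .#.|.  b2=0 t=0,i=6
  ..#|#  b1=1 t=0,i=0
  ...|#  b0=1 t=0,i=4
  bits 01010011 = 83

83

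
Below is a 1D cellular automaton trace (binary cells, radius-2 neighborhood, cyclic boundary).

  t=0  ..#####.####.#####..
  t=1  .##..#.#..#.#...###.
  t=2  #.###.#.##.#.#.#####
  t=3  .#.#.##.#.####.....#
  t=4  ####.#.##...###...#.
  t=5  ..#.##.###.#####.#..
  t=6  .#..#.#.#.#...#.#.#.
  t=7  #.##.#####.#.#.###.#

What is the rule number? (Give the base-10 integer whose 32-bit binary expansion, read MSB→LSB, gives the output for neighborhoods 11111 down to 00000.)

1600935820

  [31] ##### => .  t=0,i=4
  [30] ####. => #  t=0,i=5
  [29] ###.# => .  t=0,i=6
  [28] ###.. => #  t=0,i=17
  [27] ##.## => #  t=0,i=7
  [26] ##.#. => #  t=2,i=5
  [25] ##..# => #  t=1,i=3
  [24] ##... => #  t=0,i=18
  [23] #.### => .  t=0,i=8
  [22] #.##. => #  t=2,i=8
  [21] #.#.# => #  t=2,i=6
  [20] #.#.. => .  t=1,i=7
  [19] #..## => #  t=1,i=0
  [18] #..#. => #  t=1,i=4
  [17] #...# => .  t=1,i=14
  [16] #.... => .  t=0,i=19
  [15] .#### => .  t=0,i=3
  [14] .###. => #  t=1,i=17
  [13] .##.# => .  t=2,i=9
  [12] .##.. => #  t=1,i=2
  [11] .#.## => .  t=2,i=7
  [10] .#.#. => #  t=1,i=6
  [9] .#..# => #  t=1,i=8
  [8] .#... => #  t=1,i=13
  [7] ..### => #  t=0,i=2
  [6] ..##. => .  t=1,i=1
  [5] ..#.# => .  t=1,i=5
  [4] ..#.. => .  t=6,i=1
  [3] ...## => #  t=0,i=1
  [2] ...#. => #  t=3,i=18
  [1] ....# => .  t=0,i=0
  [0] ..... => .  t=3,i=16
  bits 01011111011011000101011110001100 = 1600935820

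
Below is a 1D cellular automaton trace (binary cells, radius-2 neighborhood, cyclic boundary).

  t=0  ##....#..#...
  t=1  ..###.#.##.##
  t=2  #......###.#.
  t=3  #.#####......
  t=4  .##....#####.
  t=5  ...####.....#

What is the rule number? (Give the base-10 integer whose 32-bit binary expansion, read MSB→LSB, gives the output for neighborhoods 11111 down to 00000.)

64432155

  [31] ##### => .  t=3,i=4
  [30] ####. => .  t=3,i=5
  [29] ###.# => .  t=1,i=4
  [28] ###.. => .  t=3,i=6
  [27] ##.## => .  t=1,i=10
  [26] ##.#. => .  t=1,i=5
  [25] ##..# => #  t=1,i=0
  [24] ##... => #  t=0,i=2
  [23] #.### => #  t=3,i=2
  [22] #.##. => #  t=1,i=8
  [21] #.#.# => .  t=1,i=6
  [20] #.#.. => #  t=2,i=0
  [19] #..## => .  t=1,i=1
  [18] #..#. => #  t=0,i=8
  [17] #...# => #  t=0,i=11
  [16] #.... => #  t=0,i=3
  [15] .#### => .  t=3,i=3
  [14] .###. => .  t=1,i=3
  [13] .##.# => #  t=1,i=9
  [12] .##.. => .  t=0,i=1
  [11] .#.## => #  t=1,i=7
  [10] .#.#. => .  t=2,i=12
  [9] .#..# => .  t=0,i=7
  [8] .#... => .  t=0,i=10
  [7] ..### => .  t=1,i=2
  [6] ..##. => .  t=0,i=0
  [5] ..#.# => .  t=3,i=0
  [4] ..#.. => #  t=0,i=6
  [3] ...## => #  t=0,i=12
  [2] ...#. => .  t=0,i=5
  [1] ....# => #  t=0,i=4
  [0] ..... => #  t=2,i=3
  bits 00000011110101110010100000011011 = 64432155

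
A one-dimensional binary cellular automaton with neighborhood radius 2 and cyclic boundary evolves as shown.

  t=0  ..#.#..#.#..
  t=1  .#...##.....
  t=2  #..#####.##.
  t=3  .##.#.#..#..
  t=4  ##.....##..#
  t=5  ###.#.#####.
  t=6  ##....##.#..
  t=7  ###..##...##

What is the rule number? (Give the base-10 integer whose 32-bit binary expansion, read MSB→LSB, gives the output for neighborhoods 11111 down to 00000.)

  [31] ##### => .  t=2,i=5
  [30] ####. => #  t=2,i=6
  [29] ###.# => .  t=2,i=7
  [28] ###.. => #  t=4,i=1
  [27] ##.## => .  t=2,i=8
  [26] ##.#. => .  t=2,i=11
  [25] ##..# => #  t=4,i=9
  [24] ##... => #  t=1,i=7
  [23] #.### => #  t=5,i=0
  [22] #.##. => #  t=2,i=9
  [21] #.#.# => .  t=3,i=4
  [20] #.#.. => .  t=0,i=4
  [19] #..## => #  t=2,i=2
  [18] #..#. => #  t=0,i=6
  [17] #...# => #  t=1,i=3
  [16] #.... => .  t=0,i=11
  [15] .#### => #  t=2,i=4
  [14] .###. => #  t=4,i=0
  [13] .##.# => .  t=2,i=10
  [12] .##.. => #  t=1,i=6
  [11] .#.## => .  t=5,i=5
  [10] .#.#. => .  t=0,i=3
  [9] .#..# => #  t=0,i=5
  [8] .#... => .  t=0,i=10
  [7] ..### => .  t=2,i=3
  [6] ..##. => #  t=1,i=5
  [5] ..#.# => .  t=0,i=2
  [4] ..#.. => .  t=1,i=1
  [3] ...## => #  t=1,i=4
  [2] ...#. => #  t=0,i=1
  [1] ....# => .  t=0,i=0
  [0] ..... => #  t=1,i=9
  bits 01010011110011101101001001001101 = 1406063181

1406063181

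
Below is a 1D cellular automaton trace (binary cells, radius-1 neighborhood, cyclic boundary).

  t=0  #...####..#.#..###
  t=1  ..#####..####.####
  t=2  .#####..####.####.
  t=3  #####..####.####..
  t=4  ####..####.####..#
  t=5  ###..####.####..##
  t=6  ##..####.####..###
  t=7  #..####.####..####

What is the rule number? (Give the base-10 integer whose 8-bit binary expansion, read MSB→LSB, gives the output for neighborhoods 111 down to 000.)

175

  nb ###: next=#  (t=0,i=5, bit7=1)
  nb ##.: next=.  (t=0,i=0, bit6=0)
  nb #.#: next=#  (t=0,i=11, bit5=1)
  nb #..: next=.  (t=0,i=1, bit4=0)
  nb .##: next=#  (t=0,i=4, bit3=1)
  nb .#.: next=#  (t=0,i=10, bit2=1)
  nb ..#: next=#  (t=0,i=3, bit1=1)
  nb ...: next=#  (t=0,i=2, bit0=1)
  bits 10101111 = 175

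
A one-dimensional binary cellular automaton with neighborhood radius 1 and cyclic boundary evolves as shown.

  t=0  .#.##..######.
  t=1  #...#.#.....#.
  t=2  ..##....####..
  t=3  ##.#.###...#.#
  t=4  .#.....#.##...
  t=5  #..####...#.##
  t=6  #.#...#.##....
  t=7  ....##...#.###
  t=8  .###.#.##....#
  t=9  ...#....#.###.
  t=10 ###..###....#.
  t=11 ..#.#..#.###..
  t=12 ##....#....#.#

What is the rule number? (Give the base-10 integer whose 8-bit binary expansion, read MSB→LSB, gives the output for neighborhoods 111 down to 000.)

  nb ###: next=.  (t=0,i=8, bit7=0)
  nb ##.: next=#  (t=0,i=4, bit6=1)
  nb #.#: next=.  (t=0,i=2, bit5=0)
  nb #..: next=.  (t=0,i=5, bit4=0)
  nb .##: next=.  (t=0,i=3, bit3=0)
  nb .#.: next=.  (t=0,i=1, bit2=0)
  nb ..#: next=#  (t=0,i=0, bit1=1)
  nb ...: next=#  (t=1,i=2, bit0=1)
  bits 01000011 = 67

67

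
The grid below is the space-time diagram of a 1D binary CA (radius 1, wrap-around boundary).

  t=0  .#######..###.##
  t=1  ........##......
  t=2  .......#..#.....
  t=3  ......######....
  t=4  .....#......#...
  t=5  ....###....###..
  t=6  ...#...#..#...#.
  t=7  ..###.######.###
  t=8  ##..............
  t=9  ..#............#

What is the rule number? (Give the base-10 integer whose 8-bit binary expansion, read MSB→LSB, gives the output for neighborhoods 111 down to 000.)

  ### -> .   bit 7 = 0  t=0,i=2
  ##. -> .   bit 6 = 0  t=0,i=7
  #.# -> .   bit 5 = 0  t=0,i=0
  #.. -> #   bit 4 = 1  t=0,i=8
  .## -> .   bit 3 = 0  t=0,i=1
  .#. -> #   bit 2 = 1  t=2,i=7
  ..# -> #   bit 1 = 1  t=0,i=9
  ... -> .   bit 0 = 0  t=1,i=0
  bits 00010110 = 22

22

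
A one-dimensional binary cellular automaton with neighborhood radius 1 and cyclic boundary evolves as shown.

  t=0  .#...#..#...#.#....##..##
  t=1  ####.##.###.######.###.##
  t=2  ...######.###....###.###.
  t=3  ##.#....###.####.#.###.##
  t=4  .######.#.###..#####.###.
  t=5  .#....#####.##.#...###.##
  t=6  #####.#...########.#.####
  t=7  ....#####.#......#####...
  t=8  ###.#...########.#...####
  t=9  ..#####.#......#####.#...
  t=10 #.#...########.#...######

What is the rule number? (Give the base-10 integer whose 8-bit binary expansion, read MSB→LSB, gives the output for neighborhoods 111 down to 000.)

125

  ###|.  b7=0 t=1,i=0
  ##.|#  b6=1 t=0,i=20
  #.#|#  b5=1 t=0,i=0
  #..|#  b4=1 t=0,i=2
  .##|#  b3=1 t=0,i=19
  .#.|#  b2=1 t=0,i=1
  ..#|.  b1=0 t=0,i=4
  ...|#  b0=1 t=0,i=3
  bits 01111101 = 125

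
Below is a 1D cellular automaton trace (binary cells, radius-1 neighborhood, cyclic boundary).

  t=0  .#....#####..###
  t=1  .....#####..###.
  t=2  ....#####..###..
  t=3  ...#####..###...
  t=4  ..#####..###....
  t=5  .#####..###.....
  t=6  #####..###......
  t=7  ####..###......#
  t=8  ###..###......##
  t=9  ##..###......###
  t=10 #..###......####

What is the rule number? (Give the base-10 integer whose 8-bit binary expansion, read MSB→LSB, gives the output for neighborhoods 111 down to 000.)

  [7] ### => #  t=0,i=7
  [6] ##. => .  t=0,i=10
  [5] #.# => .  t=0,i=0
  [4] #.. => .  t=0,i=2
  [3] .## => #  t=0,i=6
  [2] .#. => .  t=0,i=1
  [1] ..# => #  t=0,i=5
  [0] ... => .  t=0,i=3
  bits 10001010 = 138

138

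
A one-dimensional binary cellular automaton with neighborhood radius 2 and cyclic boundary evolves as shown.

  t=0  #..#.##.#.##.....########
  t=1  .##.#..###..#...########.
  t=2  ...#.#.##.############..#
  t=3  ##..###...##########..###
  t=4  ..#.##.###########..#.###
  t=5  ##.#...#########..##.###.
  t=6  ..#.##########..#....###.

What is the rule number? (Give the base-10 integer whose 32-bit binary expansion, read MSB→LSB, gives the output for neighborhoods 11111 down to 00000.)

2812727192

  nb #####: next=#  (t=0,i=19, bit31=1)
  nb ####.: next=.  (t=0,i=24, bit30=0)
  nb ###.#: next=#  (t=5,i=23, bit29=1)
  nb ###..: next=.  (t=0,i=0, bit28=0)
  nb ##.##: next=.  (t=2,i=9, bit27=0)
  nb ##.#.: next=#  (t=0,i=7, bit26=1)
  nb ##..#: next=#  (t=0,i=1, bit25=1)
  nb ##...: next=#  (t=0,i=12, bit24=1)
  nb #.###: next=#  (t=2,i=10, bit23=1)
  nb #.##.: next=.  (t=0,i=5, bit22=0)
  nb #.#.#: next=#  (t=0,i=8, bit21=1)
  nb #.#..: next=.  (t=1,i=4, bit20=0)
  nb #..##: next=.  (t=1,i=0, bit19=0)
  nb #..#.: next=#  (t=0,i=2, bit18=1)
  nb #...#: next=#  (t=1,i=14, bit17=1)
  nb #....: next=.  (t=0,i=13, bit16=0)
  nb .####: next=#  (t=0,i=18, bit15=1)
  nb .###.: next=#  (t=1,i=8, bit14=1)
  nb .##.#: next=.  (t=0,i=6, bit13=0)
  nb .##..: next=.  (t=0,i=11, bit12=0)
  nb .#.##: next=#  (t=0,i=4, bit11=1)
  nb .#.#.: next=#  (t=2,i=4, bit10=1)
  nb .#..#: next=#  (t=1,i=5, bit9=1)
  nb .#...: next=#  (t=1,i=13, bit8=1)
  nb ..###: next=#  (t=0,i=17, bit7=1)
  nb ..##.: next=.  (t=1,i=1, bit6=0)
  nb ..#.#: next=.  (t=0,i=3, bit5=0)
  nb ..#..: next=#  (t=1,i=12, bit4=1)
  nb ...##: next=#  (t=0,i=16, bit3=1)
  nb ...#.: next=.  (t=2,i=2, bit2=0)
  nb ....#: next=.  (t=0,i=15, bit1=0)
  nb .....: next=.  (t=0,i=14, bit0=0)
  bits 10100111101001101100111110011000 = 2812727192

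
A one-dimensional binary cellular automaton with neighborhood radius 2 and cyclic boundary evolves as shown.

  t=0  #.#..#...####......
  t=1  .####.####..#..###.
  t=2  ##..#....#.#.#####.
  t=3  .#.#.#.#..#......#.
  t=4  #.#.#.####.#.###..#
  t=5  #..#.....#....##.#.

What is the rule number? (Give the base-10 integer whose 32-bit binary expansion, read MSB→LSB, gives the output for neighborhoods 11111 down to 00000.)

  ##### -> .   bit 31 = 0  t=2,i=15
  ####. -> .   bit 30 = 0  t=0,i=11
  ###.# -> #   bit 29 = 1  t=1,i=4
  ###.. -> #   bit 28 = 1  t=0,i=12
  ##.## -> .   bit 27 = 0  t=1,i=5
  ##.#. -> .   bit 26 = 0  t=4,i=1
  ##..# -> .   bit 25 = 0  t=1,i=10
  ##... -> .   bit 24 = 0  t=0,i=13
  #.### -> .   bit 23 = 0  t=1,i=6
  #.##. -> .   bit 22 = 0  t=2,i=0
  #.#.# -> .   bit 21 = 0  t=2,i=11
  #.#.. -> #   bit 20 = 1  t=0,i=2
  #..## -> #   bit 19 = 1  t=1,i=0
  #..#. -> #   bit 18 = 1  t=0,i=4
  #...# -> #   bit 17 = 1  t=0,i=7
  #.... -> .   bit 16 = 0  t=0,i=14
  .#### -> .   bit 15 = 0  t=0,i=10
  .###. -> #   bit 14 = 1  t=1,i=16
  .##.# -> #   bit 13 = 1  t=4,i=0
  .##.. -> #   bit 12 = 1  t=2,i=1
  .#.## -> .   bit 11 = 0  t=2,i=12
  .#.#. -> #   bit 10 = 1  t=0,i=1
  .#..# -> #   bit 9 = 1  t=0,i=3
  .#... -> #   bit 8 = 1  t=0,i=6
  ..### -> #   bit 7 = 1  t=0,i=9
  ..##. -> .   bit 6 = 0  t=4,i=18
  ..#.# -> .   bit 5 = 0  t=0,i=0
  ..#.. -> .   bit 4 = 0  t=0,i=5
  ...## -> #   bit 3 = 1  t=0,i=8
  ...#. -> .   bit 2 = 0  t=0,i=18
  ....# -> #   bit 1 = 1  t=0,i=17
  ..... -> #   bit 0 = 1  t=0,i=15
  bits 00110000000111100111011110001011 = 807303051

807303051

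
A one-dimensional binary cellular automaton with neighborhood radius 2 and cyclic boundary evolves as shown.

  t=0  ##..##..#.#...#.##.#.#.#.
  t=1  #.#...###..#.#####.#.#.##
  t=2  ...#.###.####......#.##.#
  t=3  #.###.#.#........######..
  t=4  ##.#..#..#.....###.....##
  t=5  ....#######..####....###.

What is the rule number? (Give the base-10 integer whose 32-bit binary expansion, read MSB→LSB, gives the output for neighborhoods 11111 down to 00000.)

  [31] ##### => .  t=1,i=15
  [30] ####. => .  t=1,i=16
  [29] ###.# => .  t=1,i=0
  [28] ###.. => .  t=1,i=8
  [27] ##.## => #  t=2,i=8
  [26] ##.#. => .  t=0,i=18
  [25] ##..# => #  t=0,i=2
  [24] ##... => .  t=2,i=13
  [23] #.### => .  t=1,i=13
  [22] #.##. => #  t=0,i=0
  [21] #.#.# => #  t=0,i=19
  [20] #.#.. => .  t=0,i=10
  [19] #..## => .  t=0,i=3
  [18] #..#. => #  t=0,i=7
  [17] #...# => .  t=0,i=12
  [16] #.... => .  t=2,i=14
  [15] .#### => .  t=1,i=14
  [14] .###. => #  t=1,i=7
  [13] .##.# => #  t=0,i=17
  [12] .##.. => .  t=0,i=1
  [11] .#.## => #  t=0,i=15
  [10] .#.#. => .  t=0,i=9
  [9] .#..# => #  t=4,i=4
  [8] .#... => #  t=0,i=11
  [7] ..### => #  t=1,i=6
  [6] ..##. => .  t=0,i=4
  [5] ..#.# => #  t=0,i=8
  [4] ..#.. => #  t=4,i=6
  [3] ...## => #  t=1,i=5
  [2] ...#. => #  t=0,i=13
  [1] ....# => #  t=2,i=17
  [0] ..... => .  t=2,i=15
  bits 00001010011001000110101110111110 = 174353342

174353342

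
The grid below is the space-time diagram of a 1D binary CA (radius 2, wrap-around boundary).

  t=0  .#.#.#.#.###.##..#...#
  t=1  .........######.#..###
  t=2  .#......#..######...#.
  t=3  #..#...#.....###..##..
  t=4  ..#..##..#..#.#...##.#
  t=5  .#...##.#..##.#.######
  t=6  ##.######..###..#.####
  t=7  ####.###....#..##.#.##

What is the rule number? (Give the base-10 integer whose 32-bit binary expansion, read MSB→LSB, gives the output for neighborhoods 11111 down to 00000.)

3973541996

  #####|#  b31=1 t=1,i=11
  ####.|#  b30=1 t=1,i=13
  ###.#|#  b29=1 t=0,i=11
  ###..|.  b28=0 t=1,i=21
  ##.##|#  b27=1 t=0,i=12
  ##.#.|#  b26=1 t=1,i=15
  ##..#|.  b25=0 t=0,i=15
  ##...|.  b24=0 t=1,i=0
  #.###|#  b23=1 t=0,i=9
  #.##.|#  b22=1 t=0,i=13
  #.#.#|.  b21=0 t=0,i=1
  #.#..|#  b20=1 t=1,i=16
  #..##|.  b19=0 t=1,i=18
  #..#.|#  b18=1 t=0,i=16
  #...#|#  b17=1 t=0,i=19
  #....|#  b16=1 t=1,i=1
  .####|.  b15=0 t=1,i=10
  .###.|#  b14=1 t=0,i=10
  .##.#|#  b13=1 t=4,i=19
  .##..|#  b12=1 t=0,i=14
  .#.##|.  b11=0 t=0,i=8
  .#.#.|.  b10=0 t=0,i=0
  .#..#|.  b9=0 t=1,i=17
  .#...|.  b8=0 t=0,i=18
  ..###|.  b7=0 t=1,i=9
  ..##.|#  b6=1 t=3,i=18
  ..#.#|#  b5=1 t=0,i=21
  ..#..|.  b4=0 t=0,i=17
  ...##|#  b3=1 t=1,i=8
  ...#.|#  b2=1 t=0,i=20
  ....#|.  b1=0 t=1,i=7
  .....|.  b0=0 t=1,i=2
  bits 11101100110101110111000001101100 = 3973541996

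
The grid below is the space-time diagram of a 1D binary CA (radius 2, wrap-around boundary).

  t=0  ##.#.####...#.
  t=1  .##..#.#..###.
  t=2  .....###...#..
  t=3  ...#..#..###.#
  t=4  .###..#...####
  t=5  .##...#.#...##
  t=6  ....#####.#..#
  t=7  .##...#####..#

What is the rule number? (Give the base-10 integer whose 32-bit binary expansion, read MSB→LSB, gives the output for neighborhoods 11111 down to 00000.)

  ##### -> #   bit 31 = 1  t=6,i=6
  ####. -> #   bit 30 = 1  t=0,i=7
  ###.# -> #   bit 29 = 1  t=3,i=11
  ###.. -> .   bit 28 = 0  t=0,i=8
  ##.## -> .   bit 27 = 0  t=4,i=0
  ##.#. -> #   bit 26 = 1  t=0,i=2
  ##..# -> .   bit 25 = 0  t=1,i=3
  ##... -> .   bit 24 = 0  t=0,i=9
  #.### -> #   bit 23 = 1  t=0,i=5
  #.##. -> .   bit 22 = 0  t=0,i=0
  #.#.# -> .   bit 21 = 0  t=0,i=3
  #.#.. -> #   bit 20 = 1  t=1,i=7
  #..## -> .   bit 19 = 0  t=1,i=0
  #..#. -> .   bit 18 = 0  t=1,i=4
  #...# -> #   bit 17 = 1  t=0,i=10
  #.... -> #   bit 16 = 1  t=2,i=13
  .#### -> .   bit 15 = 0  t=0,i=6
  .###. -> #   bit 14 = 1  t=1,i=11
  .##.# -> #   bit 13 = 1  t=0,i=1
  .##.. -> .   bit 12 = 0  t=1,i=2
  .#.## -> .   bit 11 = 0  t=0,i=4
  .#.#. -> #   bit 10 = 1  t=1,i=6
  .#..# -> .   bit 9 = 0  t=1,i=8
  .#... -> .   bit 8 = 0  t=2,i=12
  ..### -> .   bit 7 = 0  t=1,i=10
  ..##. -> .   bit 6 = 0  t=1,i=1
  ..#.# -> #   bit 5 = 1  t=0,i=12
  ..#.. -> #   bit 4 = 1  t=2,i=11
  ...## -> .   bit 3 = 0  t=2,i=4
  ...#. -> #   bit 2 = 1  t=0,i=11
  ....# -> #   bit 1 = 1  t=2,i=3
  ..... -> .   bit 0 = 0  t=2,i=0
  bits 11100100100100110110010000110110 = 3834864694

3834864694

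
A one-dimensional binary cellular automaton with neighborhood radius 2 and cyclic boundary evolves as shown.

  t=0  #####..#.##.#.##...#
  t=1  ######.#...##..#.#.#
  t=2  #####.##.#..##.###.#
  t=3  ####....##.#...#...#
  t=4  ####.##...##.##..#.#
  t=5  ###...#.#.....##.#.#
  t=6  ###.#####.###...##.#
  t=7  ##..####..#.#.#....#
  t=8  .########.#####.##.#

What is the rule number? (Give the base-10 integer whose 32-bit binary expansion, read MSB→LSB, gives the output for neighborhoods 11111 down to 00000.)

  ##### -> #   bit 31 = 1  t=0,i=1
  ####. -> #   bit 30 = 1  t=0,i=3
  ###.# -> .   bit 29 = 0  t=1,i=5
  ###.. -> #   bit 28 = 1  t=0,i=4
  ##.## -> .   bit 27 = 0  t=2,i=5
  ##.#. -> #   bit 26 = 1  t=0,i=11
  ##..# -> #   bit 25 = 1  t=0,i=5
  ##... -> .   bit 24 = 0  t=0,i=16
  #.### -> #   bit 23 = 1  t=1,i=19
  #.##. -> .   bit 22 = 0  t=0,i=9
  #.#.# -> #   bit 21 = 1  t=0,i=12
  #.#.. -> #   bit 20 = 1  t=1,i=7
  #..## -> #   bit 19 = 1  t=2,i=11
  #..#. -> .   bit 18 = 0  t=0,i=6
  #...# -> #   bit 17 = 1  t=0,i=17
  #.... -> #   bit 16 = 1  t=3,i=5
  .#### -> #   bit 15 = 1  t=0,i=0
  .###. -> .   bit 14 = 0  t=2,i=16
  .##.# -> .   bit 13 = 0  t=0,i=10
  .##.. -> #   bit 12 = 1  t=0,i=15
  .#.## -> .   bit 11 = 0  t=0,i=8
  .#.#. -> #   bit 10 = 1  t=1,i=16
  .#..# -> .   bit 9 = 0  t=2,i=10
  .#... -> .   bit 8 = 0  t=1,i=8
  ..### -> #   bit 7 = 1  t=0,i=19
  ..##. -> .   bit 6 = 0  t=1,i=11
  ..#.# -> #   bit 5 = 1  t=0,i=7
  ..#.. -> .   bit 4 = 0  t=3,i=15
  ...## -> .   bit 3 = 0  t=0,i=18
  ...#. -> #   bit 2 = 1  t=3,i=14
  ....# -> #   bit 1 = 1  t=3,i=6
  ..... -> #   bit 0 = 1  t=5,i=11
  bits 11010110101110111001010010100111 = 3602617511

3602617511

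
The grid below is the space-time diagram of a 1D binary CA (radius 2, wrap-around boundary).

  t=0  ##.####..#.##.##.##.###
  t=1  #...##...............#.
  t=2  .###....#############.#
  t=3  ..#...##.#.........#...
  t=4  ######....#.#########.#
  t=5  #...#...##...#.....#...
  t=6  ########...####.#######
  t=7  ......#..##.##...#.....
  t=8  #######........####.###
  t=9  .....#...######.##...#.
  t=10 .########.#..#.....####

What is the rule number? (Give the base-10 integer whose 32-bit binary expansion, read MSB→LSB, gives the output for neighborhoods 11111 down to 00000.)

1073923359

  #####|.  b31=0 t=0,i=22
  ####.|#  b30=1 t=0,i=0
  ###.#|.  b29=0 t=0,i=1
  ###..|.  b28=0 t=0,i=6
  ##.##|.  b27=0 t=0,i=2
  ##.#.|.  b26=0 t=2,i=21
  ##..#|.  b25=0 t=0,i=7
  ##...|.  b24=0 t=1,i=6
  #.###|.  b23=0 t=0,i=3
  #.##.|.  b22=0 t=0,i=11
  #.#.#|.  b21=0 t=2,i=22
  #.#..|.  b20=0 t=1,i=0
  #..##|.  b19=0 t=7,i=8
  #..#.|.  b18=0 t=0,i=8
  #...#|#  b17=1 t=1,i=2
  #....|.  b16=0 t=1,i=7
  .####|#  b15=1 t=0,i=4
  .###.|#  b14=1 t=2,i=2
  .##.#|.  b13=0 t=0,i=12
  .##..|.  b12=0 t=1,i=5
  .#.##|.  b11=0 t=0,i=10
  .#.#.|#  b10=1 t=1,i=22
  .#..#|.  b9=0 t=7,i=7
  .#...|#  b8=1 t=1,i=1
  ..###|.  b7=0 t=2,i=8
  ..##.|.  b6=0 t=1,i=4
  ..#.#|.  b5=0 t=0,i=9
  ..#..|#  b4=1 t=3,i=2
  ...##|#  b3=1 t=1,i=3
  ...#.|#  b2=1 t=1,i=20
  ....#|#  b1=1 t=1,i=19
  .....|#  b0=1 t=1,i=8
  bits 01000000000000101100010100011111 = 1073923359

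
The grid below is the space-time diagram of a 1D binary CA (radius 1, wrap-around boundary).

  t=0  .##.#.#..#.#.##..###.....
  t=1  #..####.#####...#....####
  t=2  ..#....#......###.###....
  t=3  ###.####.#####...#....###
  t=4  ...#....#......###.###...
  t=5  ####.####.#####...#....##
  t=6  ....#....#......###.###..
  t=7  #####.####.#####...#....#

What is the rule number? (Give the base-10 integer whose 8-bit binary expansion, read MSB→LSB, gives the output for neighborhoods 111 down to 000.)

39

  ### -> .   bit 7 = 0  t=0,i=18
  ##. -> .   bit 6 = 0  t=0,i=2
  #.# -> #   bit 5 = 1  t=0,i=3
  #.. -> .   bit 4 = 0  t=0,i=7
  .## -> .   bit 3 = 0  t=0,i=1
  .#. -> #   bit 2 = 1  t=0,i=4
  ..# -> #   bit 1 = 1  t=0,i=0
  ... -> #   bit 0 = 1  t=0,i=21
  bits 00100111 = 39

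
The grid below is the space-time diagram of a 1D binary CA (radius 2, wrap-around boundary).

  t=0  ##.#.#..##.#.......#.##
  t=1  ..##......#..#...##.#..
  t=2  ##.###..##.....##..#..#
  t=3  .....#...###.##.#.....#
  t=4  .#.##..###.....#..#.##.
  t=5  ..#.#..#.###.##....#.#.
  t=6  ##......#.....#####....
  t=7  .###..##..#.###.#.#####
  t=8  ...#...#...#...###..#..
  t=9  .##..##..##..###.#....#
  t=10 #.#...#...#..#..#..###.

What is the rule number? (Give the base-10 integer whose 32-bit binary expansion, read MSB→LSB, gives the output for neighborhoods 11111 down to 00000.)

  ##### -> #   bit 31 = 1  t=6,i=16
  ####. -> .   bit 30 = 0  t=0,i=0
  ###.# -> .   bit 29 = 0  t=0,i=1
  ###.. -> #   bit 28 = 1  t=2,i=5
  ##.## -> .   bit 27 = 0  t=2,i=2
  ##.#. -> #   bit 26 = 1  t=0,i=2
  ##..# -> .   bit 25 = 0  t=2,i=6
  ##... -> #   bit 24 = 1  t=1,i=4
  #.### -> .   bit 23 = 0  t=0,i=21
  #.##. -> .   bit 22 = 0  t=3,i=13
  #.#.# -> #   bit 21 = 1  t=0,i=3
  #.#.. -> .   bit 20 = 0  t=0,i=5
  #..## -> .   bit 19 = 0  t=0,i=7
  #..#. -> .   bit 18 = 0  t=1,i=12
  #...# -> #   bit 17 = 1  t=1,i=15
  #.... -> #   bit 16 = 1  t=0,i=13
  .#### -> .   bit 15 = 0  t=0,i=22
  .###. -> .   bit 14 = 0  t=2,i=0
  .##.# -> .   bit 13 = 0  t=0,i=9
  .##.. -> #   bit 12 = 1  t=1,i=3
  .#.## -> #   bit 11 = 1  t=0,i=20
  .#.#. -> .   bit 10 = 0  t=0,i=4
  .#..# -> .   bit 9 = 0  t=0,i=6
  .#... -> .   bit 8 = 0  t=0,i=12
  ..### -> #   bit 7 = 1  t=2,i=22
  ..##. -> .   bit 6 = 0  t=0,i=8
  ..#.# -> .   bit 5 = 0  t=0,i=19
  ..#.. -> .   bit 4 = 0  t=1,i=10
  ...## -> #   bit 3 = 1  t=1,i=1
  ...#. -> #   bit 2 = 1  t=0,i=18
  ....# -> #   bit 1 = 1  t=0,i=17
  ..... -> .   bit 0 = 0  t=0,i=14
  bits 10010101001000110001100010001110 = 2502105230

2502105230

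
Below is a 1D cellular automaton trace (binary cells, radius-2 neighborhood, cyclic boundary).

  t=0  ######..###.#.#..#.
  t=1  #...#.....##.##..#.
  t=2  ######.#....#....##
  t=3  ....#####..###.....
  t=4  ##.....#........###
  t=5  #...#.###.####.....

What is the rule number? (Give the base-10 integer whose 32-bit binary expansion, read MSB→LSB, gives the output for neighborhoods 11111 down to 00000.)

  ##### -> .   bit 31 = 0  t=0,i=2
  ####. -> #   bit 30 = 1  t=0,i=4
  ###.# -> #   bit 29 = 1  t=0,i=10
  ###.. -> .   bit 28 = 0  t=0,i=5
  ##.## -> #   bit 27 = 1  t=1,i=12
  ##.#. -> #   bit 26 = 1  t=0,i=11
  ##..# -> .   bit 25 = 0  t=0,i=6
  ##... -> .   bit 24 = 0  t=3,i=14
  #.### -> #   bit 23 = 1  t=0,i=0
  #.##. -> .   bit 22 = 0  t=1,i=13
  #.#.# -> .   bit 21 = 0  t=0,i=12
  #.#.. -> #   bit 20 = 1  t=0,i=14
  #..## -> .   bit 19 = 0  t=0,i=7
  #..#. -> .   bit 18 = 0  t=0,i=16
  #...# -> #   bit 17 = 1  t=1,i=2
  #.... -> .   bit 16 = 0  t=1,i=6
  .#### -> .   bit 15 = 0  t=0,i=1
  .###. -> .   bit 14 = 0  t=0,i=9
  .##.# -> .   bit 13 = 0  t=1,i=11
  .##.. -> .   bit 12 = 0  t=1,i=14
  .#.## -> .   bit 11 = 0  t=0,i=18
  .#.#. -> #   bit 10 = 1  t=0,i=13
  .#..# -> .   bit 9 = 0  t=0,i=15
  .#... -> #   bit 8 = 1  t=1,i=1
  ..### -> .   bit 7 = 0  t=0,i=8
  ..##. -> .   bit 6 = 0  t=1,i=10
  ..#.# -> #   bit 5 = 1  t=0,i=17
  ..#.. -> #   bit 4 = 1  t=1,i=4
  ...## -> .   bit 3 = 0  t=1,i=9
  ...#. -> #   bit 2 = 1  t=1,i=3
  ....# -> .   bit 1 = 0  t=1,i=8
  ..... -> #   bit 0 = 1  t=1,i=7
  bits 01101100100100100000010100110101 = 1821508917

1821508917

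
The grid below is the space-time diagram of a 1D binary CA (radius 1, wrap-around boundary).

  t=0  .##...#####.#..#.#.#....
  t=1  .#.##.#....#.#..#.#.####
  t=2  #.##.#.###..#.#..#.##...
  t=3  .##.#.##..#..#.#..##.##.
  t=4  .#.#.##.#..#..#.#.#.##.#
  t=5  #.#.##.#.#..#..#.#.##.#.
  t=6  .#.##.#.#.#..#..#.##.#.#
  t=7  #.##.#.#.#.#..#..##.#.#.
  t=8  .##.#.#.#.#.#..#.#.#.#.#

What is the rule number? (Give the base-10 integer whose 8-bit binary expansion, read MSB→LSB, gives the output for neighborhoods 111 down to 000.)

  ### -> .   bit 7 = 0  t=0,i=7
  ##. -> .   bit 6 = 0  t=0,i=2
  #.# -> #   bit 5 = 1  t=0,i=11
  #.. -> #   bit 4 = 1  t=0,i=3
  .## -> #   bit 3 = 1  t=0,i=1
  .#. -> .   bit 2 = 0  t=0,i=12
  ..# -> .   bit 1 = 0  t=0,i=0
  ... -> #   bit 0 = 1  t=0,i=4
  bits 00111001 = 57

57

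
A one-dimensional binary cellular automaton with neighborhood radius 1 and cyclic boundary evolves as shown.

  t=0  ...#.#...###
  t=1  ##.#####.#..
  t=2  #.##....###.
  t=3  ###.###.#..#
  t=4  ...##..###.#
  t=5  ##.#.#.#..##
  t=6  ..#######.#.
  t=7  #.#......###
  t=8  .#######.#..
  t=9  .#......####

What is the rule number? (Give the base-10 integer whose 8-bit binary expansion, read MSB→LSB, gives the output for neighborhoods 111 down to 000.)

  [7] ### => .  t=0,i=10
  [6] ##. => .  t=0,i=11
  [5] #.# => #  t=0,i=4
  [4] #.. => #  t=0,i=0
  [3] .## => #  t=0,i=9
  [2] .#. => #  t=0,i=3
  [1] ..# => .  t=0,i=2
  [0] ... => #  t=0,i=1
  bits 00111101 = 61

61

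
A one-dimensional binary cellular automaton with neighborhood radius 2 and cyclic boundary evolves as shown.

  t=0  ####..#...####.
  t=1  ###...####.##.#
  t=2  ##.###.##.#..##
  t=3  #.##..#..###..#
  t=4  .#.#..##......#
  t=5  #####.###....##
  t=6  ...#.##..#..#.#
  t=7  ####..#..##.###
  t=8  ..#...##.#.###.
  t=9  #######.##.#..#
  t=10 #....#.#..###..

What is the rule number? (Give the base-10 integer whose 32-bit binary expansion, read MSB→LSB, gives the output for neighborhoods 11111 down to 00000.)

1303549820

  nb #####: next=.  (t=5,i=0, bit31=0)
  nb ####.: next=#  (t=0,i=2, bit30=1)
  nb ###.#: next=.  (t=0,i=13, bit29=0)
  nb ###..: next=.  (t=0,i=3, bit28=0)
  nb ##.##: next=#  (t=0,i=14, bit27=1)
  nb ##.#.: next=#  (t=2,i=9, bit26=1)
  nb ##..#: next=.  (t=0,i=4, bit25=0)
  nb ##...: next=#  (t=1,i=3, bit24=1)
  nb #.###: next=#  (t=0,i=0, bit23=1)
  nb #.##.: next=.  (t=1,i=11, bit22=0)
  nb #.#.#: next=#  (t=4,i=1, bit21=1)
  nb #.#..: next=#  (t=2,i=10, bit20=1)
  nb #..##: next=.  (t=2,i=12, bit19=0)
  nb #..#.: next=.  (t=0,i=5, bit18=0)
  nb #...#: next=#  (t=0,i=8, bit17=1)
  nb #....: next=.  (t=4,i=9, bit16=0)
  nb .####: next=#  (t=0,i=1, bit15=1)
  nb .###.: next=.  (t=2,i=4, bit14=0)
  nb .##.#: next=.  (t=1,i=12, bit13=0)
  nb .##..: next=#  (t=3,i=3, bit12=1)
  nb .#.##: next=.  (t=6,i=4, bit11=0)
  nb .#.#.: next=#  (t=4,i=0, bit10=1)
  nb .#..#: next=#  (t=2,i=11, bit9=1)
  nb .#...: next=#  (t=0,i=7, bit8=1)
  nb ..###: next=.  (t=0,i=10, bit7=0)
  nb ..##.: next=#  (t=3,i=14, bit6=1)
  nb ..#.#: next=#  (t=4,i=14, bit5=1)
  nb ..#..: next=#  (t=0,i=6, bit4=1)
  nb ...##: next=#  (t=0,i=9, bit3=1)
  nb ...#.: next=#  (t=4,i=13, bit2=1)
  nb ....#: next=.  (t=4,i=12, bit1=0)
  nb .....: next=.  (t=4,i=10, bit0=0)
  bits 01001101101100101001011101111100 = 1303549820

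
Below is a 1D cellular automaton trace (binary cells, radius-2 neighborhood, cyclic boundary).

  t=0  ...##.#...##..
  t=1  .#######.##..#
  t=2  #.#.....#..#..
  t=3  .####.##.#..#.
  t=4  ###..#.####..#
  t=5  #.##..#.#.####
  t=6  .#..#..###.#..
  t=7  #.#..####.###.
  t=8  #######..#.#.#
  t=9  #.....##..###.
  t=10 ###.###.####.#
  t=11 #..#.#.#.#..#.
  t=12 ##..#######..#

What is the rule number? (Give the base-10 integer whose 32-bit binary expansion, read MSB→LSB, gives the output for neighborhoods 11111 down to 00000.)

  [31] ##### => .  t=1,i=3
  [30] ####. => .  t=1,i=6
  [29] ###.# => .  t=1,i=7
  [28] ###.. => #  t=4,i=2
  [27] ##.## => #  t=1,i=8
  [26] ##.#. => #  t=0,i=5
  [25] ##..# => #  t=1,i=11
  [24] ##... => .  t=0,i=12
  [23] #.### => .  t=1,i=1
  [22] #.##. => .  t=1,i=9
  [21] #.#.# => #  t=5,i=8
  [20] #.#.. => #  t=0,i=6
  [19] #..## => #  t=3,i=0
  [18] #..#. => .  t=1,i=12
  [17] #...# => .  t=0,i=8
  [16] #.... => #  t=0,i=13
  [15] .#### => #  t=1,i=2
  [14] .###. => #  t=6,i=8
  [13] .##.# => #  t=0,i=4
  [12] .##.. => .  t=0,i=11
  [11] .#.## => #  t=1,i=0
  [10] .#.#. => #  t=2,i=1
  [9] .#..# => #  t=2,i=9
  [8] .#... => #  t=0,i=7
  [7] ..### => #  t=3,i=1
  [6] ..##. => #  t=0,i=3
  [5] ..#.# => .  t=1,i=13
  [4] ..#.. => .  t=2,i=8
  [3] ...## => #  t=0,i=2
  [2] ...#. => #  t=2,i=7
  [1] ....# => #  t=0,i=1
  [0] ..... => .  t=0,i=0
  bits 00011110001110011110111111001110 = 507113422

507113422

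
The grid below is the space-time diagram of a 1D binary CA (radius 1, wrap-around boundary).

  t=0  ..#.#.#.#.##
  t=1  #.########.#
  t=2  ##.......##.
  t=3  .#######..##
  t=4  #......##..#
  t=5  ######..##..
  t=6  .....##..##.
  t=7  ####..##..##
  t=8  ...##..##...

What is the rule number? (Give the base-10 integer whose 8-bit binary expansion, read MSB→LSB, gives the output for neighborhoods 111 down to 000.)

  [7] ### => .  t=1,i=3
  [6] ##. => #  t=0,i=11
  [5] #.# => #  t=0,i=3
  [4] #.. => #  t=0,i=0
  [3] .## => .  t=0,i=10
  [2] .#. => #  t=0,i=2
  [1] ..# => .  t=0,i=1
  [0] ... => #  t=2,i=3
  bits 01110101 = 117

117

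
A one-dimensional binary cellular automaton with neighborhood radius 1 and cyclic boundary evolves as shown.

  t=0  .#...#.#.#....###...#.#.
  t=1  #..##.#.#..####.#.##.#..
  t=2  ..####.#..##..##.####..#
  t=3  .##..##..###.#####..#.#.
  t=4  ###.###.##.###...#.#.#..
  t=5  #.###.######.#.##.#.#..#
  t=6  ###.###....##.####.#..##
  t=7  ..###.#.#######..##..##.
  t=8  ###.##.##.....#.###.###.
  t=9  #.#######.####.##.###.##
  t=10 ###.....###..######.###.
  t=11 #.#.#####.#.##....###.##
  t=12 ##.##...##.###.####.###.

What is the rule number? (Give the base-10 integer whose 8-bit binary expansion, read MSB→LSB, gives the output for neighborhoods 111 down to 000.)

  [7] ### => .  t=0,i=15
  [6] ##. => #  t=0,i=16
  [5] #.# => #  t=0,i=6
  [4] #.. => .  t=0,i=2
  [3] .## => #  t=0,i=14
  [2] .#. => .  t=0,i=1
  [1] ..# => #  t=0,i=0
  [0] ... => #  t=0,i=3
  bits 01101011 = 107

107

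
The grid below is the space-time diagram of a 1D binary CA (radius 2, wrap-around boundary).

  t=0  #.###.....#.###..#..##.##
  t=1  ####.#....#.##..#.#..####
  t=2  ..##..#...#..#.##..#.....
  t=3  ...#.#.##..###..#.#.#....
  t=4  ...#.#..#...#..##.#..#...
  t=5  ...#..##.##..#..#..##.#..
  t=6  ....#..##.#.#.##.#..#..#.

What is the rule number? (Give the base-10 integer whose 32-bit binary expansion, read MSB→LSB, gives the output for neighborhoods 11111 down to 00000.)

1772516128

  nb #####: next=.  (t=1,i=0, bit31=0)
  nb ####.: next=#  (t=1,i=2, bit30=1)
  nb ###.#: next=#  (t=0,i=0, bit29=1)
  nb ###..: next=.  (t=0,i=4, bit28=0)
  nb ##.##: next=#  (t=0,i=1, bit27=1)
  nb ##.#.: next=.  (t=1,i=4, bit26=0)
  nb ##..#: next=.  (t=0,i=15, bit25=0)
  nb ##...: next=#  (t=0,i=5, bit24=1)
  nb #.###: next=#  (t=0,i=2, bit23=1)
  nb #.##.: next=.  (t=1,i=12, bit22=0)
  nb #.#.#: next=#  (t=3,i=5, bit21=1)
  nb #.#..: next=.  (t=1,i=5, bit20=0)
  nb #..##: next=.  (t=0,i=19, bit19=0)
  nb #..#.: next=#  (t=0,i=16, bit18=1)
  nb #...#: next=#  (t=2,i=8, bit17=1)
  nb #....: next=.  (t=0,i=6, bit16=0)
  nb .####: next=.  (t=1,i=22, bit15=0)
  nb .###.: next=#  (t=0,i=3, bit14=1)
  nb .##.#: next=#  (t=0,i=21, bit13=1)
  nb .##..: next=#  (t=1,i=13, bit12=1)
  nb .#.##: next=.  (t=0,i=11, bit11=0)
  nb .#.#.: next=.  (t=1,i=17, bit10=0)
  nb .#..#: next=#  (t=0,i=18, bit9=1)
  nb .#...: next=#  (t=1,i=6, bit8=1)
  nb ..###: next=.  (t=1,i=21, bit7=0)
  nb ..##.: next=.  (t=0,i=20, bit6=0)
  nb ..#.#: next=#  (t=0,i=10, bit5=1)
  nb ..#..: next=.  (t=0,i=17, bit4=0)
  nb ...##: next=.  (t=2,i=1, bit3=0)
  nb ...#.: next=.  (t=0,i=9, bit2=0)
  nb ....#: next=.  (t=0,i=8, bit1=0)
  nb .....: next=.  (t=0,i=7, bit0=0)
  bits 01101001101001100111001100100000 = 1772516128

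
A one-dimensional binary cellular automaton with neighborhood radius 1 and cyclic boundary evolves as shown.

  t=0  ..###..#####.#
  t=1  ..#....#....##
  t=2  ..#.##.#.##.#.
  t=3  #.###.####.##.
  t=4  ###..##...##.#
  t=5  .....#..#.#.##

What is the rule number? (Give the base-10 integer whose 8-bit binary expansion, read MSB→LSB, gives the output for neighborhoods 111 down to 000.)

  nb ###: next=.  (t=0,i=3, bit7=0)
  nb ##.: next=.  (t=0,i=4, bit6=0)
  nb #.#: next=#  (t=0,i=12, bit5=1)
  nb #..: next=.  (t=0,i=0, bit4=0)
  nb .##: next=#  (t=0,i=2, bit3=1)
  nb .#.: next=#  (t=0,i=13, bit2=1)
  nb ..#: next=.  (t=0,i=1, bit1=0)
  nb ...: next=#  (t=1,i=4, bit0=1)
  bits 00101101 = 45

45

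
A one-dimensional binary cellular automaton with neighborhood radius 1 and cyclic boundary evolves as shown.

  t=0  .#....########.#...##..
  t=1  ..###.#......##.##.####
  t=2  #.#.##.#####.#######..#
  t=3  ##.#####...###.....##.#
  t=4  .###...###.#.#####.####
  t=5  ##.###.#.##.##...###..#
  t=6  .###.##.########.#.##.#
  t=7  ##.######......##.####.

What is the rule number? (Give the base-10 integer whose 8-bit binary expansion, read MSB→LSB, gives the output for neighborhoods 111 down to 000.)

  ### -> .   bit 7 = 0  t=0,i=7
  ##. -> #   bit 6 = 1  t=0,i=13
  #.# -> #   bit 5 = 1  t=0,i=14
  #.. -> #   bit 4 = 1  t=0,i=2
  .## -> #   bit 3 = 1  t=0,i=6
  .#. -> .   bit 2 = 0  t=0,i=1
  ..# -> .   bit 1 = 0  t=0,i=0
  ... -> #   bit 0 = 1  t=0,i=3
  bits 01111001 = 121

121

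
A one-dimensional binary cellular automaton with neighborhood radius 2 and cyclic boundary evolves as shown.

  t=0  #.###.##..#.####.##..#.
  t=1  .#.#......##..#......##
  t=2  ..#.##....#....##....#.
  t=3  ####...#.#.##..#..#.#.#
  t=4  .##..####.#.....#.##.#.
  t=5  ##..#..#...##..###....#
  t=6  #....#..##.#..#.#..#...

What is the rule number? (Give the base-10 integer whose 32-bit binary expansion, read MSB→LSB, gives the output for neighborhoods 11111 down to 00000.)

3221966692

  [31] ##### => #  t=3,i=1
  [30] ####. => #  t=0,i=14
  [29] ###.# => .  t=0,i=4
  [28] ###.. => .  t=3,i=3
  [27] ##.## => .  t=0,i=5
  [26] ##.#. => .  t=1,i=0
  [25] ##..# => .  t=0,i=8
  [24] ##... => .  t=2,i=6
  [23] #.### => .  t=0,i=2
  [22] #.##. => .  t=0,i=6
  [21] #.#.# => .  t=0,i=0
  [20] #.#.. => .  t=1,i=3
  [19] #..## => #  t=4,i=0
  [18] #..#. => .  t=0,i=9
  [17] #...# => #  t=2,i=0
  [16] #.... => #  t=1,i=5
  [15] .#### => .  t=0,i=13
  [14] .###. => #  t=0,i=3
  [13] .##.# => .  t=1,i=22
  [12] .##.. => .  t=0,i=7
  [11] .#.## => #  t=0,i=1
  [10] .#.#. => #  t=0,i=22
  [9] .#..# => #  t=3,i=16
  [8] .#... => #  t=1,i=4
  [7] ..### => .  t=4,i=5
  [6] ..##. => #  t=1,i=10
  [5] ..#.# => #  t=0,i=10
  [4] ..#.. => .  t=1,i=14
  [3] ...## => .  t=1,i=9
  [2] ...#. => #  t=2,i=1
  [1] ....# => .  t=1,i=8
  [0] ..... => .  t=1,i=6
  bits 11000000000010110100111101100100 = 3221966692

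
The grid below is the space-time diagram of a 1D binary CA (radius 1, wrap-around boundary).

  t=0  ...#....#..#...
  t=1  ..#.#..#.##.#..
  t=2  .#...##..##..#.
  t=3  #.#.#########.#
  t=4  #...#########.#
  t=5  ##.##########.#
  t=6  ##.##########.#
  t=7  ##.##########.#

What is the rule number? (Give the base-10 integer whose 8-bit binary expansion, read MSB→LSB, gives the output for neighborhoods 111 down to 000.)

  nb ###: next=#  (t=3,i=5, bit7=1)
  nb ##.: next=#  (t=1,i=10, bit6=1)
  nb #.#: next=.  (t=1,i=3, bit5=0)
  nb #..: next=#  (t=0,i=4, bit4=1)
  nb .##: next=#  (t=1,i=9, bit3=1)
  nb .#.: next=.  (t=0,i=3, bit2=0)
  nb ..#: next=#  (t=0,i=2, bit1=1)
  nb ...: next=.  (t=0,i=0, bit0=0)
  bits 11011010 = 218

218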